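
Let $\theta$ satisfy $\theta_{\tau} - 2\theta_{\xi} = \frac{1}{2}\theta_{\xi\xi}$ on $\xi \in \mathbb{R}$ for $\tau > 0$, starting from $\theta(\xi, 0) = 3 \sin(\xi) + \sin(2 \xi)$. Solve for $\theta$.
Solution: Change to a moving frame: let $\eta = \xi + 2\tau$, $\sigma = \tau$ and write $\theta(\xi,\tau) = u(\eta,\sigma)$.
By the chain rule $\theta_{\tau} = u_{\sigma} + 2u_{\eta}$, $\theta_{\xi} = u_{\eta}$, $\theta_{\xi\xi} = u_{\eta\eta}$.
Then $\theta_{\tau} - 2\theta_{\xi} = u_{\sigma}$: the advection term cancels and the PDE becomes the heat equation $u_{\sigma} = \frac{1}{2}u_{\eta\eta}$ on $\eta \in \mathbb{R}$.
Initial data: $u(\eta,0) = \theta(\eta,0) = 3 \sin(\eta) + \sin(2 \eta)$.
On $\eta \in \mathbb{R}$ each mode satisfies $(\sin(n\eta))'' = -n^2 \sin(n\eta)$, so $e^{-n^2\sigma/2} \sin(n\eta)$ solves the heat equation; by superposition $u(\eta,\sigma) = \sum c_n e^{-n^2\sigma/2} \sin(n\eta)$.
Reading off the coefficients: $c_1=3, c_2=1$, so $u(\eta,\sigma) = e^{-2 \sigma} \sin(2 \eta) + 3 e^{-\sigma/2} \sin(\eta)$.
Substituting back $\eta = \xi + 2\tau$, $\sigma = \tau$: $\theta(\xi,\tau) = u(\xi + 2\tau, \tau)$.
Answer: $\theta(\xi, \tau) = e^{-2 \tau} \sin(4 \tau + 2 \xi) + 3 e^{-\tau/2} \sin(2 \tau + \xi)$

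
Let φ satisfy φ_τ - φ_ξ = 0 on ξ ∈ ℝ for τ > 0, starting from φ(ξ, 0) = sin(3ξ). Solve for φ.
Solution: By method of characteristics (waves move left with speed 1):
Along characteristics ξ + τ = const, φ is constant, so φ(ξ,τ) = f(ξ + τ) with f = φ(·, 0).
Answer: φ(ξ, τ) = sin(3ξ + 3τ)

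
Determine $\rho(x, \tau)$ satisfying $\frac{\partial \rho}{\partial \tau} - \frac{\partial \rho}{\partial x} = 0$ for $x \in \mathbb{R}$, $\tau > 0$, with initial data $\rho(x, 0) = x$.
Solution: By characteristics ($dx/d\tau = -1$), $\rho(x,\tau) = f(x + \tau)$ with $f = \rho( \cdot , 0)$.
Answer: $\rho(x, \tau) = \tau + x$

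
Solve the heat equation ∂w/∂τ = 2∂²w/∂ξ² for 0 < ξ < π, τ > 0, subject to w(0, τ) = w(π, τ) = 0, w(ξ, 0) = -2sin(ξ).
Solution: Separating variables: w = Σ c_n exp(-2n²τ) sin(nξ). From w(ξ,0) = -2sin(ξ): c_1=-2.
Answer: w(ξ, τ) = -2exp(-2τ)sin(ξ)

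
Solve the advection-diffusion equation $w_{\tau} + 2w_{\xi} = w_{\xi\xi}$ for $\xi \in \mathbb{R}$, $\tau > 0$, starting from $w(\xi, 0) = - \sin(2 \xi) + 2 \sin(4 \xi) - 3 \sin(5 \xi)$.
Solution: Moving frame: $\eta = \xi - 2\tau$, $\sigma = \tau$, $w = u(\eta,\sigma)$, so $w_{\tau} = u_{\sigma} - 2u_{\eta}$ and $w_{\xi\xi} = u_{\eta\eta}$.
Hence $w_{\tau} + 2w_{\xi} = u_{\sigma}$ and the PDE becomes the heat equation $u_{\sigma} = u_{\eta\eta}$ on $\eta \in \mathbb{R}$.
Initial data: $u(\eta,0) = w(\eta,0) = - \sin(2 \eta) + 2 \sin(4 \eta) - 3 \sin(5 \eta)$. Each mode $\sin(n\eta)$ decays as $e^{-n^2\sigma}$ on $\mathbb{R}$, so $u(\eta,\sigma) = \sum c_n e^{-n^2\sigma} \sin(n\eta)$ with $c_2=-1, c_4=2, c_5=-3$: $u(\eta,\sigma) = - e^{-4 \sigma} \sin(2 \eta) + 2 e^{-16 \sigma} \sin(4 \eta) - 3 e^{-25 \sigma} \sin(5 \eta)$.
Substituting back: $w(\xi,\tau) = u(\xi - 2\tau, \tau)$.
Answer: $w(\xi, \tau) = e^{-4 \tau} \sin(4 \tau - 2 \xi) - 2 e^{-16 \tau} \sin(8 \tau - 4 \xi) + 3 e^{-25 \tau} \sin(10 \tau - 5 \xi)$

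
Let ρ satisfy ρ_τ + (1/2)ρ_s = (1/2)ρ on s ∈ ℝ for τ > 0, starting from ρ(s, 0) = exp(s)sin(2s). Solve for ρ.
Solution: Substitute ρ = exp(s)u.
Then ρ_s = exp(s)(u_s + u), ρ_τ = exp(s)u_τ; substituting and dividing by exp(s), the lower-order terms cancel: u_τ + (1/2)u_s = 0 (standard advection equation).
Data for u: u(s,0) = exp(-s)ρ(s,0) = sin(2s).
By characteristics (ds/dτ = 1/2), u(s,τ) = f(s - (1/2)τ) with f = u(·, 0).
So u(s,τ) = sin(2s - τ), and ρ(s,τ) = exp(s)u(s,τ).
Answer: ρ(s, τ) = exp(s)sin(2s - τ)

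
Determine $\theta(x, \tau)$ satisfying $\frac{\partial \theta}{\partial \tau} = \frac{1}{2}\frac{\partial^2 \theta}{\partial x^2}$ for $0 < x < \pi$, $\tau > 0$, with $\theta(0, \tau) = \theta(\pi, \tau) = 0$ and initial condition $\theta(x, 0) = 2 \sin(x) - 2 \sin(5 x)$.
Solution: Separating variables: $\theta = \sum c_n e^{-n^2\tau/2} \sin(nx)$. From $\theta(x,0) = 2 \sin(x) - 2 \sin(5 x)$: $c_1=2, c_5=-2$.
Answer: $\theta(x, \tau) = 2 e^{-\tau/2} \sin(x) - 2 e^{-25 \tau/2} \sin(5 x)$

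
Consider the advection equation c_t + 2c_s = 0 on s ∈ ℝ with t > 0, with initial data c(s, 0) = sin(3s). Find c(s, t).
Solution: By method of characteristics (waves move right with speed 2):
Along characteristics s - 2t = const, c is constant, so c(s,t) = f(s - 2t) with f = c(·, 0).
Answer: c(s, t) = sin(3s - 6t)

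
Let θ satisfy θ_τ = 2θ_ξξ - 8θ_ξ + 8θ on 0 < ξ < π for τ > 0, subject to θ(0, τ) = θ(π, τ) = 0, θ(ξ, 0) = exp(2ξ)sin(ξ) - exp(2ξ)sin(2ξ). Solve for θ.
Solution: Substitute θ = exp(2ξ)u, i.e. u = exp(-2ξ)θ.
By the product rule, θ_ξ = exp(2ξ)(u_ξ + 2u), θ_ξξ = exp(2ξ)(u_ξξ + 4u_ξ + 4u), θ_τ = exp(2ξ)u_τ.
Substituting into the PDE and dividing by exp(2ξ): u_τ = 2(u_ξξ + 4u_ξ + 4u) - 8(u_ξ + 2u) + 8u.
The lower-order terms cancel, leaving the standard heat equation u_τ = 2u_ξξ.
Initial data for u: u(ξ,0) = exp(-2ξ)θ(ξ,0) = sin(ξ) - sin(2ξ). The boundary conditions carry over: u(0,τ) = u(π,τ) = 0.
Solve for u:
  Using separation of variables u = X(ξ)G(τ):
  Eigenfunctions: sin(nξ), n = 1, 2, 3, ...
  General solution: u(ξ, τ) = Σ c_n sin(nξ) exp(-2n² τ)
  Matching u(ξ,0) = sin(ξ) - sin(2ξ) term by term: c_1=1, c_2=-1.
Hence u(ξ,τ) = exp(-2τ)sin(ξ) - exp(-8τ)sin(2ξ).
Transform back: θ(ξ,τ) = exp(2ξ)u(ξ,τ).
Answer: θ(ξ, τ) = exp(2ξ)exp(-2τ)sin(ξ) - exp(2ξ)exp(-8τ)sin(2ξ)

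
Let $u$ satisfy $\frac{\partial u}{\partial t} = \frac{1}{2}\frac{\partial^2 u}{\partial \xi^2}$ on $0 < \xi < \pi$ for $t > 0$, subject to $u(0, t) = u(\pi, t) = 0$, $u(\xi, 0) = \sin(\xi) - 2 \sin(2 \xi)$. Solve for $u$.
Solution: Using separation of variables $u = X(\xi)T(t)$:
Eigenfunctions: $\sin(n\xi)$, $n = 1, 2, 3, \ldots$
General solution: $u(\xi, t) = \sum c_n \sin(n\xi) e^{-n^2 t/2}$
Matching $u(\xi,0) = \sin(\xi) - 2 \sin(2 \xi)$ term by term: $c_1=1, c_2=-2$.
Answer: $u(\xi, t) = -2 e^{-2 t} \sin(2 \xi) + e^{-t/2} \sin(\xi)$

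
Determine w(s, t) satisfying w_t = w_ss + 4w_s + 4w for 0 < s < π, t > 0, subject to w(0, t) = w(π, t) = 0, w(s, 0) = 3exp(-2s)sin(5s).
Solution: Substitute w = exp(-2s)u, i.e. u = exp(2s)w.
By the product rule, w_s = exp(-2s)(u_s - 2u), w_ss = exp(-2s)(u_ss - 4u_s + 4u), w_t = exp(-2s)u_t.
Substituting into the PDE and dividing by exp(-2s): u_t = (u_ss - 4u_s + 4u) + 4(u_s - 2u) + 4u.
The lower-order terms cancel, leaving the standard heat equation u_t = u_ss.
Initial data for u: u(s,0) = exp(2s)w(s,0) = 3sin(5s). The boundary conditions carry over: u(0,t) = u(π,t) = 0.
Solve for u:
  Using separation of variables u = X(s)T(t):
  Eigenfunctions: sin(ns), n = 1, 2, 3, ...
  General solution: u(s, t) = Σ c_n sin(ns) exp(-n² t)
  Matching u(s,0) = 3sin(5s) term by term: c_5=3.
Hence u(s,t) = 3exp(-25t)sin(5s).
Transform back: w(s,t) = exp(-2s)u(s,t).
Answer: w(s, t) = 3exp(-2s)exp(-25t)sin(5s)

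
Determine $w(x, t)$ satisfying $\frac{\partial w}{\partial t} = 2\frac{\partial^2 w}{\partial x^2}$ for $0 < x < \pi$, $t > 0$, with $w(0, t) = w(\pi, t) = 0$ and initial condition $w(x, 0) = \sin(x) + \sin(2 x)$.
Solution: Using separation of variables $w = X(x)T(t)$:
Eigenfunctions: $\sin(nx)$, $n = 1, 2, 3, \ldots$
General solution: $w(x, t) = \sum c_n \sin(nx) e^{-2n^2 t}$
Matching $w(x,0) = \sin(x) + \sin(2 x)$ term by term: $c_1=1, c_2=1$.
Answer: $w(x, t) = e^{-2 t} \sin(x) + e^{-8 t} \sin(2 x)$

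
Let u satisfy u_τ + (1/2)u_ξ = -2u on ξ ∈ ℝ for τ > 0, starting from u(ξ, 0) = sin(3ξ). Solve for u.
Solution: Substitute u = exp(-2τ)w.
Then u_τ = exp(-2τ)(w_τ - 2w), u_ξ = exp(-2τ)w_ξ; substituting and dividing by exp(-2τ), the lower-order terms cancel: w_τ + (1/2)w_ξ = 0 (standard advection equation).
Data for w: w(ξ,0) = u(ξ,0) = sin(3ξ).
By characteristics (dξ/dτ = 1/2), w(ξ,τ) = f(ξ - (1/2)τ) with f = w(·, 0).
So w(ξ,τ) = sin(3ξ - 3τ/2), and u(ξ,τ) = exp(-2τ)w(ξ,τ).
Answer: u(ξ, τ) = exp(-2τ)sin(3ξ - 3τ/2)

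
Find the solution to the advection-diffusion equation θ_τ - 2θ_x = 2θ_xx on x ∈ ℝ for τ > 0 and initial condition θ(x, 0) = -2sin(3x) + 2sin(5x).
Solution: Change to a moving frame: let η = x + 2τ, σ = τ and write θ(x,τ) = u(η,σ).
By the chain rule θ_τ = u_σ + 2u_η, θ_x = u_η, θ_xx = u_ηη.
Then θ_τ - 2θ_x = u_σ: the advection term cancels and the PDE becomes the heat equation u_σ = 2u_ηη on η ∈ ℝ.
Initial data: u(η,0) = θ(η,0) = -2sin(3η) + 2sin(5η).
On η ∈ ℝ each mode satisfies (sin(nη))″ = -n² sin(nη), so exp(-2n²σ) sin(nη) solves the heat equation; by superposition u(η,σ) = Σ c_n exp(-2n²σ) sin(nη).
Reading off the coefficients: c_3=-2, c_5=2, so u(η,σ) = -2exp(-18σ)sin(3η) + 2exp(-50σ)sin(5η).
Substituting back η = x + 2τ, σ = τ: θ(x,τ) = u(x + 2τ, τ).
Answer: θ(x, τ) = -2exp(-18τ)sin(3x + 6τ) + 2exp(-50τ)sin(5x + 10τ)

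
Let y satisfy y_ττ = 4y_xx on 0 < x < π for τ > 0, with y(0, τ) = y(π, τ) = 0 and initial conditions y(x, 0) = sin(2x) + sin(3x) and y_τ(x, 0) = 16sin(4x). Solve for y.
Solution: Separating variables: y = Σ [A_n cos(ω_n τ) + B_n sin(ω_n τ)] sin(nx), ω_n = 2n. From ICs (B_n = velocity coefficient / ω_n): A_2=1, A_3=1, B_4=2.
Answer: y(x, τ) = sin(2x)cos(4τ) + sin(3x)cos(6τ) + 2sin(4x)sin(8τ)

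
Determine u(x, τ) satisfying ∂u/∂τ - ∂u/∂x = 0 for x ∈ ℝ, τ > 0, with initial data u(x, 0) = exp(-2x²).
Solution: By characteristics (dx/dτ = -1), u(x,τ) = f(x + τ) with f = u(·, 0).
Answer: u(x, τ) = exp(-2(x + τ)²)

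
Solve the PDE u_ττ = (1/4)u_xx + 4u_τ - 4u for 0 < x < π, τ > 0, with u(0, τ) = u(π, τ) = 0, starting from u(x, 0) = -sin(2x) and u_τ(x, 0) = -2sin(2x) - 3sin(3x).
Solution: Substitute u = exp(2τ)w, i.e. w = exp(-2τ)u.
By the product rule, u_τ = exp(2τ)(w_τ + 2w), u_ττ = exp(2τ)(w_ττ + 4w_τ + 4w), u_xx = exp(2τ)w_xx.
Substituting into the PDE and dividing by exp(2τ): w_ττ + 4w_τ + 4w = (1/4)w_xx + 4(w_τ + 2w) - 4w.
The lower-order terms cancel, leaving the standard wave equation w_ττ = (1/4)w_xx.
Initial data for w: w(x,0) = u(x,0) = -sin(2x); w_τ(x,0) = u_τ(x,0) - 2u(x,0) = -3sin(3x). The boundary conditions carry over: w(0,τ) = w(π,τ) = 0.
Solve for w:
  Using separation of variables w = X(x)T(τ):
  Eigenfunctions: sin(nx), n = 1, 2, 3, ...
  General solution: w(x, τ) = Σ [A_n cos(n τ/2) + B_n sin(n τ/2)] sin(nx)
  From w(x,0) = -sin(2x): A_2=-1. From w_τ(x,0) = -3sin(3x), using w_τ(x,0) = Σ ω_n B_n sin(nx) with ω_n = n/2: B_3 = (-3)/(3/2) = -2.
Hence w(x,τ) = -sin(2x)cos(τ) - 2sin(3x)sin(3τ/2).
Transform back: u(x,τ) = exp(2τ)w(x,τ).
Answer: u(x, τ) = -exp(2τ)sin(2x)cos(τ) - 2exp(2τ)sin(3x)sin(3τ/2)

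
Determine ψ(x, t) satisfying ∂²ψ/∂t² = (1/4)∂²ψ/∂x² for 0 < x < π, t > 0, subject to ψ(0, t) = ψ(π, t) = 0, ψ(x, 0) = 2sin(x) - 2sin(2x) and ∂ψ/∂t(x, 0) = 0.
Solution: Using separation of variables ψ = X(x)T(t):
Eigenfunctions: sin(nx), n = 1, 2, 3, ...
General solution: ψ(x, t) = Σ [A_n cos(n t/2) + B_n sin(n t/2)] sin(nx)
From ψ(x,0) = 2sin(x) - 2sin(2x): A_1=2, A_2=-2. From ψ_t(x,0) = 0: all B_n = 0.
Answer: ψ(x, t) = 2sin(x)cos(t/2) - 2sin(2x)cos(t)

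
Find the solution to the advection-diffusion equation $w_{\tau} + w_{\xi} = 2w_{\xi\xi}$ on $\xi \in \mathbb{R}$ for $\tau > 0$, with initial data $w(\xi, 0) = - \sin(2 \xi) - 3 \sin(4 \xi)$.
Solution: Change to a moving frame: let $\eta = \xi - \tau$, $\sigma = \tau$ and write $w(\xi,\tau) = u(\eta,\sigma)$.
By the chain rule $w_{\tau} = u_{\sigma} - u_{\eta}$, $w_{\xi} = u_{\eta}$, $w_{\xi\xi} = u_{\eta\eta}$.
Then $w_{\tau} + w_{\xi} = u_{\sigma}$: the advection term cancels and the PDE becomes the heat equation $u_{\sigma} = 2u_{\eta\eta}$ on $\eta \in \mathbb{R}$.
Initial data: $u(\eta,0) = w(\eta,0) = - \sin(2 \eta) - 3 \sin(4 \eta)$.
On $\eta \in \mathbb{R}$ each mode satisfies $(\sin(n\eta))'' = -n^2 \sin(n\eta)$, so $e^{-2n^2\sigma} \sin(n\eta)$ solves the heat equation; by superposition $u(\eta,\sigma) = \sum c_n e^{-2n^2\sigma} \sin(n\eta)$.
Reading off the coefficients: $c_2=-1, c_4=-3$, so $u(\eta,\sigma) = - e^{-8 \sigma} \sin(2 \eta) - 3 e^{-32 \sigma} \sin(4 \eta)$.
Substituting back $\eta = \xi - \tau$, $\sigma = \tau$: $w(\xi,\tau) = u(\xi - \tau, \tau)$.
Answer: $w(\xi, \tau) = e^{-8 \tau} \sin(2 \tau - 2 \xi) + 3 e^{-32 \tau} \sin(4 \tau - 4 \xi)$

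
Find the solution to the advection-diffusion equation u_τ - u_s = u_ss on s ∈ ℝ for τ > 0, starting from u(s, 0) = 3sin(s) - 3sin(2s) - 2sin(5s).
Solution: Moving frame: η = s + τ, σ = τ, u = w(η,σ), so u_τ = w_σ + w_η and u_ss = w_ηη.
Hence u_τ - u_s = w_σ and the PDE becomes the heat equation w_σ = w_ηη on η ∈ ℝ.
Initial data: w(η,0) = u(η,0) = 3sin(η) - 3sin(2η) - 2sin(5η). Each mode sin(nη) decays as exp(-n²σ) on ℝ, so w(η,σ) = Σ c_n exp(-n²σ) sin(nη) with c_1=3, c_2=-3, c_5=-2: w(η,σ) = 3exp(-σ)sin(η) - 3exp(-4σ)sin(2η) - 2exp(-25σ)sin(5η).
Substituting back: u(s,τ) = w(s + τ, τ).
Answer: u(s, τ) = 3exp(-τ)sin(s + τ) - 3exp(-4τ)sin(2s + 2τ) - 2exp(-25τ)sin(5s + 5τ)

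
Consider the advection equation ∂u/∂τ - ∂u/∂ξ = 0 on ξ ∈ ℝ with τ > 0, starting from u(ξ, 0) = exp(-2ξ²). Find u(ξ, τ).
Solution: By characteristics (dξ/dτ = -1), u(ξ,τ) = f(ξ + τ) with f = u(·, 0).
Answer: u(ξ, τ) = exp(-2(ξ + τ)²)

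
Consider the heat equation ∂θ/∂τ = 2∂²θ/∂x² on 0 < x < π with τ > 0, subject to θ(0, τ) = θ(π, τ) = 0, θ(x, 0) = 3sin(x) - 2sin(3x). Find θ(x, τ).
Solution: Using separation of variables θ = X(x)G(τ):
Eigenfunctions: sin(nx), n = 1, 2, 3, ...
General solution: θ(x, τ) = Σ c_n sin(nx) exp(-2n² τ)
Matching θ(x,0) = 3sin(x) - 2sin(3x) term by term: c_1=3, c_3=-2.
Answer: θ(x, τ) = 3exp(-2τ)sin(x) - 2exp(-18τ)sin(3x)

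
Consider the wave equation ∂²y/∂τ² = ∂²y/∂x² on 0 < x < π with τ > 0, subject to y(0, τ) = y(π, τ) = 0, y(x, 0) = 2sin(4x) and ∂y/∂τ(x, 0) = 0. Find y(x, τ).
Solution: Using separation of variables y = X(x)T(τ):
Eigenfunctions: sin(nx), n = 1, 2, 3, ...
General solution: y(x, τ) = Σ [A_n cos(n τ) + B_n sin(n τ)] sin(nx)
From y(x,0) = 2sin(4x): A_4=2. From y_τ(x,0) = 0: all B_n = 0.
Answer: y(x, τ) = 2sin(4x)cos(4τ)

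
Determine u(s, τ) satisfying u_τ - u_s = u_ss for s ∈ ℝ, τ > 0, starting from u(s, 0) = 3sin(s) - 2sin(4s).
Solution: Change to a moving frame: let η = s + τ, σ = τ and write u(s,τ) = w(η,σ).
By the chain rule u_τ = w_σ + w_η, u_s = w_η, u_ss = w_ηη.
Then u_τ - u_s = w_σ: the advection term cancels and the PDE becomes the heat equation w_σ = w_ηη on η ∈ ℝ.
Initial data: w(η,0) = u(η,0) = 3sin(η) - 2sin(4η).
On η ∈ ℝ each mode satisfies (sin(nη))″ = -n² sin(nη), so exp(-n²σ) sin(nη) solves the heat equation; by superposition w(η,σ) = Σ c_n exp(-n²σ) sin(nη).
Reading off the coefficients: c_1=3, c_4=-2, so w(η,σ) = 3exp(-σ)sin(η) - 2exp(-16σ)sin(4η).
Substituting back η = s + τ, σ = τ: u(s,τ) = w(s + τ, τ).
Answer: u(s, τ) = 3exp(-τ)sin(s + τ) - 2exp(-16τ)sin(4s + 4τ)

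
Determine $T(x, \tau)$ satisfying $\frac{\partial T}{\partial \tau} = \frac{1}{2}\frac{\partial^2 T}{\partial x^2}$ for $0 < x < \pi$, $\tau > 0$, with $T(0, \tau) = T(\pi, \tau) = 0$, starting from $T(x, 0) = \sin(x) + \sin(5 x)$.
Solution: Separating variables: $T = \sum c_n e^{-n^2\tau/2} \sin(nx)$. From $T(x,0) = \sin(x) + \sin(5 x)$: $c_1=1, c_5=1$.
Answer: $T(x, \tau) = e^{-\tau/2} \sin(x) + e^{-25 \tau/2} \sin(5 x)$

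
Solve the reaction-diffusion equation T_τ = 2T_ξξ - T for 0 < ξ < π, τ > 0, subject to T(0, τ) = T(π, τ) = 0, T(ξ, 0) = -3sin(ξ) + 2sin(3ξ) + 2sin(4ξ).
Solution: Substitute T = exp(-τ)u, i.e. u = exp(τ)T.
By the product rule, T_τ = exp(-τ)(u_τ - u), T_ξξ = exp(-τ)u_ξξ.
Substituting into the PDE and dividing by exp(-τ): u_τ - u = 2u_ξξ - u.
The lower-order terms cancel, leaving the standard heat equation u_τ = 2u_ξξ.
Initial data for u: u(ξ,0) = T(ξ,0) = -3sin(ξ) + 2sin(3ξ) + 2sin(4ξ). The boundary conditions carry over: u(0,τ) = u(π,τ) = 0.
Solve for u:
  Using separation of variables u = X(ξ)G(τ):
  Eigenfunctions: sin(nξ), n = 1, 2, 3, ...
  General solution: u(ξ, τ) = Σ c_n sin(nξ) exp(-2n² τ)
  Matching u(ξ,0) = -3sin(ξ) + 2sin(3ξ) + 2sin(4ξ) term by term: c_1=-3, c_3=2, c_4=2.
Hence u(ξ,τ) = -3exp(-2τ)sin(ξ) + 2exp(-18τ)sin(3ξ) + 2exp(-32τ)sin(4ξ).
Transform back: T(ξ,τ) = exp(-τ)u(ξ,τ).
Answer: T(ξ, τ) = -3exp(-3τ)sin(ξ) + 2exp(-19τ)sin(3ξ) + 2exp(-33τ)sin(4ξ)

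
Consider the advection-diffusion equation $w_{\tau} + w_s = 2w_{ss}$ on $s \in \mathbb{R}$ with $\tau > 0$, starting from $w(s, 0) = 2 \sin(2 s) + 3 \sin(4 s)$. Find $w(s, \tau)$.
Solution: Change to a moving frame: let $\eta = s - \tau$, $\sigma = \tau$ and write $w(s,\tau) = u(\eta,\sigma)$.
By the chain rule $w_{\tau} = u_{\sigma} - u_{\eta}$, $w_s = u_{\eta}$, $w_{ss} = u_{\eta\eta}$.
Then $w_{\tau} + w_s = u_{\sigma}$: the advection term cancels and the PDE becomes the heat equation $u_{\sigma} = 2u_{\eta\eta}$ on $\eta \in \mathbb{R}$.
Initial data: $u(\eta,0) = w(\eta,0) = 2 \sin(2 \eta) + 3 \sin(4 \eta)$.
On $\eta \in \mathbb{R}$ each mode satisfies $(\sin(n\eta))'' = -n^2 \sin(n\eta)$, so $e^{-2n^2\sigma} \sin(n\eta)$ solves the heat equation; by superposition $u(\eta,\sigma) = \sum c_n e^{-2n^2\sigma} \sin(n\eta)$.
Reading off the coefficients: $c_2=2, c_4=3$, so $u(\eta,\sigma) = 2 e^{-8 \sigma} \sin(2 \eta) + 3 e^{-32 \sigma} \sin(4 \eta)$.
Substituting back $\eta = s - \tau$, $\sigma = \tau$: $w(s,\tau) = u(s - \tau, \tau)$.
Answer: $w(s, \tau) = -2 e^{-8 \tau} \sin(2 \tau - 2 s) - 3 e^{-32 \tau} \sin(4 \tau - 4 s)$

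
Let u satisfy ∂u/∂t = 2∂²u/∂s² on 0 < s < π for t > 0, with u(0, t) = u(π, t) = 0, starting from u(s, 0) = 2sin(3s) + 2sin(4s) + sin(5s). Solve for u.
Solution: Separating variables: u = Σ c_n exp(-2n²t) sin(ns). From u(s,0) = 2sin(3s) + 2sin(4s) + sin(5s): c_3=2, c_4=2, c_5=1.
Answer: u(s, t) = 2exp(-18t)sin(3s) + 2exp(-32t)sin(4s) + exp(-50t)sin(5s)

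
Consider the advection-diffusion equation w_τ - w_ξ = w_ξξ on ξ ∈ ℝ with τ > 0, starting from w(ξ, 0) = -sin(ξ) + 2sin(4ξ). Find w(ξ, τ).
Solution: Change to a moving frame: let η = ξ + τ, σ = τ and write w(ξ,τ) = u(η,σ).
By the chain rule w_τ = u_σ + u_η, w_ξ = u_η, w_ξξ = u_ηη.
Then w_τ - w_ξ = u_σ: the advection term cancels and the PDE becomes the heat equation u_σ = u_ηη on η ∈ ℝ.
Initial data: u(η,0) = w(η,0) = -sin(η) + 2sin(4η).
On η ∈ ℝ each mode satisfies (sin(nη))″ = -n² sin(nη), so exp(-n²σ) sin(nη) solves the heat equation; by superposition u(η,σ) = Σ c_n exp(-n²σ) sin(nη).
Reading off the coefficients: c_1=-1, c_4=2, so u(η,σ) = -exp(-σ)sin(η) + 2exp(-16σ)sin(4η).
Substituting back η = ξ + τ, σ = τ: w(ξ,τ) = u(ξ + τ, τ).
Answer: w(ξ, τ) = -exp(-τ)sin(ξ + τ) + 2exp(-16τ)sin(4ξ + 4τ)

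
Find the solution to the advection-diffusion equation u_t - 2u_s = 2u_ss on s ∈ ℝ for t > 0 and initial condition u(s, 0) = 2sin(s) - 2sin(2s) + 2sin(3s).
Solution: Moving frame: η = s + 2t, σ = t, u = w(η,σ), so u_t = w_σ + 2w_η and u_ss = w_ηη.
Hence u_t - 2u_s = w_σ and the PDE becomes the heat equation w_σ = 2w_ηη on η ∈ ℝ.
Initial data: w(η,0) = u(η,0) = 2sin(η) - 2sin(2η) + 2sin(3η). Each mode sin(nη) decays as exp(-2n²σ) on ℝ, so w(η,σ) = Σ c_n exp(-2n²σ) sin(nη) with c_1=2, c_2=-2, c_3=2: w(η,σ) = 2exp(-2σ)sin(η) - 2exp(-8σ)sin(2η) + 2exp(-18σ)sin(3η).
Substituting back: u(s,t) = w(s + 2t, t).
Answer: u(s, t) = 2exp(-2t)sin(s + 2t) - 2exp(-8t)sin(2s + 4t) + 2exp(-18t)sin(3s + 6t)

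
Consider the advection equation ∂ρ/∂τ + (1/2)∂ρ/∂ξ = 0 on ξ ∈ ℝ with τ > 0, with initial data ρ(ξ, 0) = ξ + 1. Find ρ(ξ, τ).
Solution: By method of characteristics (waves move right with speed 1/2):
Along characteristics ξ - (1/2)τ = const, ρ is constant, so ρ(ξ,τ) = f(ξ - (1/2)τ) with f = ρ(·, 0).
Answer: ρ(ξ, τ) = ξ - (1/2)τ + 1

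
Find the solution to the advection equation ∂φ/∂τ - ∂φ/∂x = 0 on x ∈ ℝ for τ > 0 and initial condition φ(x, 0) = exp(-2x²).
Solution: By method of characteristics (waves move left with speed 1):
Along characteristics x + τ = const, φ is constant, so φ(x,τ) = f(x + τ) with f = φ(·, 0).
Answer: φ(x, τ) = exp(-2(x + τ)²)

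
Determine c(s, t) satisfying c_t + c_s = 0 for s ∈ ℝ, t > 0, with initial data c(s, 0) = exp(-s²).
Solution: By characteristics (ds/dt = 1), c(s,t) = f(s - t) with f = c(·, 0).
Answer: c(s, t) = exp(-(s - t)²)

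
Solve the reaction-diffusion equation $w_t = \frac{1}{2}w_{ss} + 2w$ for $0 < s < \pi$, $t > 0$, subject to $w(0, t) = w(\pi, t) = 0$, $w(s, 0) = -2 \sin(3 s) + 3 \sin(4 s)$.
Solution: Substitute $w = e^{2t}u$, i.e. $u = e^{-2t}w$.
By the product rule, $w_t = e^{2t}(u_t + 2u)$, $w_{ss} = e^{2t}u_{ss}$.
Substituting into the PDE and dividing by $e^{2t}$: $u_t + 2u = \frac{1}{2}u_{ss} + 2u$.
The lower-order terms cancel, leaving the standard heat equation $u_t = \frac{1}{2}u_{ss}$.
Initial data for $u$: $u(s,0) = w(s,0) = -2 \sin(3 s) + 3 \sin(4 s)$. The boundary conditions carry over: $u(0,t) = u(\pi,t) = 0$.
Solve for $u$:
  Using separation of variables $u = X(s)T(t)$:
  Eigenfunctions: $\sin(ns)$, $n = 1, 2, 3, \ldots$
  General solution: $u(s, t) = \sum c_n \sin(ns) e^{-n^2 t/2}$
  Matching $u(s,0) = -2 \sin(3 s) + 3 \sin(4 s)$ term by term: $c_3=-2, c_4=3$.
Hence $u(s,t) = 3 e^{-8 t} \sin(4 s) - 2 e^{-9 t/2} \sin(3 s)$.
Transform back: $w(s,t) = e^{2t}u(s,t)$.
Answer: $w(s, t) = 3 e^{-6 t} \sin(4 s) - 2 e^{-5 t/2} \sin(3 s)$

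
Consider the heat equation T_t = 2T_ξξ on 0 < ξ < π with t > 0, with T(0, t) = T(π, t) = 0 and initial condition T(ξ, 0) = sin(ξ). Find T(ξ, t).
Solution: Using separation of variables T = X(ξ)G(t):
Eigenfunctions: sin(nξ), n = 1, 2, 3, ...
General solution: T(ξ, t) = Σ c_n sin(nξ) exp(-2n² t)
Matching T(ξ,0) = sin(ξ) term by term: c_1=1.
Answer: T(ξ, t) = exp(-2t)sin(ξ)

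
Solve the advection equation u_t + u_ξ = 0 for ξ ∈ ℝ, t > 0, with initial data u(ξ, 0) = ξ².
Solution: By characteristics (dξ/dt = 1), u(ξ,t) = f(ξ - t) with f = u(·, 0).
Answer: u(ξ, t) = t² - 2tξ + ξ²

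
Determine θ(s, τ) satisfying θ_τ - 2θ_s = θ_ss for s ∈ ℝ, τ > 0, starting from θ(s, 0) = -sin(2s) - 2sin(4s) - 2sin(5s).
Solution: Moving frame: η = s + 2τ, σ = τ, θ = u(η,σ), so θ_τ = u_σ + 2u_η and θ_ss = u_ηη.
Hence θ_τ - 2θ_s = u_σ and the PDE becomes the heat equation u_σ = u_ηη on η ∈ ℝ.
Initial data: u(η,0) = θ(η,0) = -sin(2η) - 2sin(4η) - 2sin(5η). Each mode sin(nη) decays as exp(-n²σ) on ℝ, so u(η,σ) = Σ c_n exp(-n²σ) sin(nη) with c_2=-1, c_4=-2, c_5=-2: u(η,σ) = -exp(-4σ)sin(2η) - 2exp(-16σ)sin(4η) - 2exp(-25σ)sin(5η).
Substituting back: θ(s,τ) = u(s + 2τ, τ).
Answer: θ(s, τ) = -exp(-4τ)sin(2s + 4τ) - 2exp(-16τ)sin(4s + 8τ) - 2exp(-25τ)sin(5s + 10τ)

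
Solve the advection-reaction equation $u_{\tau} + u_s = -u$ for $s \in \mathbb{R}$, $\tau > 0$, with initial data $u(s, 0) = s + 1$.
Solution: Substitute $u = e^{-\tau}w$.
Then $u_{\tau} = e^{-\tau}(w_{\tau} - w)$, $u_s = e^{-\tau}w_s$; substituting and dividing by $e^{-\tau}$, the lower-order terms cancel: $w_{\tau} + w_s = 0$ (standard advection equation).
Data for $w$: $w(s,0) = u(s,0) = s + 1$.
By characteristics ($ds/d\tau = 1$), $w(s,\tau) = f(s - \tau)$ with $f = w( \cdot , 0)$.
So $w(s,\tau) = s - \tau + 1$, and $u(s,\tau) = e^{-\tau}w(s,\tau)$.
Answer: $u(s, \tau) = - \tau e^{-\tau} + s e^{-\tau} + e^{-\tau}$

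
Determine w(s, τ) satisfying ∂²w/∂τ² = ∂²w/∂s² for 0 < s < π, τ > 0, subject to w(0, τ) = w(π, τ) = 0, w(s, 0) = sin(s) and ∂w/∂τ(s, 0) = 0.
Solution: Separating variables: w = Σ [A_n cos(ω_n τ) + B_n sin(ω_n τ)] sin(ns), ω_n = n. From ICs: A_1=1.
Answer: w(s, τ) = sin(s)cos(τ)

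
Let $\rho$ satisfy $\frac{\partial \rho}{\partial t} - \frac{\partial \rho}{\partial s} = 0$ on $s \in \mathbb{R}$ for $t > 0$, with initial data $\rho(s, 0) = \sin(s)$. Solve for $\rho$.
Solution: By method of characteristics (waves move left with speed 1):
Along characteristics $s + t =$ const, $\rho$ is constant, so $\rho(s,t) = f(s + t)$ with $f = \rho( \cdot , 0)$.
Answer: $\rho(s, t) = \sin(s + t)$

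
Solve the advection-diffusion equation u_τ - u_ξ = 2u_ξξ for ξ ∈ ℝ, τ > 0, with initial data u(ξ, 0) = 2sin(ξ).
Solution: Moving frame: η = ξ + τ, σ = τ, u = w(η,σ), so u_τ = w_σ + w_η and u_ξξ = w_ηη.
Hence u_τ - u_ξ = w_σ and the PDE becomes the heat equation w_σ = 2w_ηη on η ∈ ℝ.
Initial data: w(η,0) = u(η,0) = 2sin(η). Each mode sin(nη) decays as exp(-2n²σ) on ℝ, so w(η,σ) = Σ c_n exp(-2n²σ) sin(nη) with c_1=2: w(η,σ) = 2exp(-2σ)sin(η).
Substituting back: u(ξ,τ) = w(ξ + τ, τ).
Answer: u(ξ, τ) = 2exp(-2τ)sin(ξ + τ)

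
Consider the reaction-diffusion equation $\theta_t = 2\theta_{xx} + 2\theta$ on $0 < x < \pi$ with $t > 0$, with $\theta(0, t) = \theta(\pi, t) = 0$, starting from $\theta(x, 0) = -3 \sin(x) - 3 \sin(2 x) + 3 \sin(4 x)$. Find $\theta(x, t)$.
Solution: Substitute $\theta = e^{2t}u$, i.e. $u = e^{-2t}\theta$.
By the product rule, $\theta_t = e^{2t}(u_t + 2u)$, $\theta_{xx} = e^{2t}u_{xx}$.
Substituting into the PDE and dividing by $e^{2t}$: $u_t + 2u = 2u_{xx} + 2u$.
The lower-order terms cancel, leaving the standard heat equation $u_t = 2u_{xx}$.
Initial data for $u$: $u(x,0) = \theta(x,0) = -3 \sin(x) - 3 \sin(2 x) + 3 \sin(4 x)$. The boundary conditions carry over: $u(0,t) = u(\pi,t) = 0$.
Solve for $u$:
  Using separation of variables $u = X(x)G(t)$:
  Eigenfunctions: $\sin(nx)$, $n = 1, 2, 3, \ldots$
  General solution: $u(x, t) = \sum c_n \sin(nx) e^{-2n^2 t}$
  Matching $u(x,0) = -3 \sin(x) - 3 \sin(2 x) + 3 \sin(4 x)$ term by term: $c_1=-3, c_2=-3, c_4=3$.
Hence $u(x,t) = -3 e^{-2 t} \sin(x) - 3 e^{-8 t} \sin(2 x) + 3 e^{-32 t} \sin(4 x)$.
Transform back: $\theta(x,t) = e^{2t}u(x,t)$.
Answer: $\theta(x, t) = -3 \sin(x) - 3 e^{-6 t} \sin(2 x) + 3 e^{-30 t} \sin(4 x)$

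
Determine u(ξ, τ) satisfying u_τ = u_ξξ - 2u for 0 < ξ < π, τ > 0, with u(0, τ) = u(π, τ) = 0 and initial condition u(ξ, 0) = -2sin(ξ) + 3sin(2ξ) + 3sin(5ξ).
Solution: Substitute u = exp(-2τ)w, i.e. w = exp(2τ)u.
By the product rule, u_τ = exp(-2τ)(w_τ - 2w), u_ξξ = exp(-2τ)w_ξξ.
Substituting into the PDE and dividing by exp(-2τ): w_τ - 2w = w_ξξ - 2w.
The lower-order terms cancel, leaving the standard heat equation w_τ = w_ξξ.
Initial data for w: w(ξ,0) = u(ξ,0) = -2sin(ξ) + 3sin(2ξ) + 3sin(5ξ). The boundary conditions carry over: w(0,τ) = w(π,τ) = 0.
Solve for w:
  Using separation of variables w = X(ξ)T(τ):
  Eigenfunctions: sin(nξ), n = 1, 2, 3, ...
  General solution: w(ξ, τ) = Σ c_n sin(nξ) exp(-n² τ)
  Matching w(ξ,0) = -2sin(ξ) + 3sin(2ξ) + 3sin(5ξ) term by term: c_1=-2, c_2=3, c_5=3.
Hence w(ξ,τ) = -2exp(-τ)sin(ξ) + 3exp(-4τ)sin(2ξ) + 3exp(-25τ)sin(5ξ).
Transform back: u(ξ,τ) = exp(-2τ)w(ξ,τ).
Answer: u(ξ, τ) = -2exp(-3τ)sin(ξ) + 3exp(-6τ)sin(2ξ) + 3exp(-27τ)sin(5ξ)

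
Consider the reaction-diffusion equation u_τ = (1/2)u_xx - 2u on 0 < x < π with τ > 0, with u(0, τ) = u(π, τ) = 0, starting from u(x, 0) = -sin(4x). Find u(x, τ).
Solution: Substitute u = exp(-2τ)w, i.e. w = exp(2τ)u.
By the product rule, u_τ = exp(-2τ)(w_τ - 2w), u_xx = exp(-2τ)w_xx.
Substituting into the PDE and dividing by exp(-2τ): w_τ - 2w = (1/2)w_xx - 2w.
The lower-order terms cancel, leaving the standard heat equation w_τ = (1/2)w_xx.
Initial data for w: w(x,0) = u(x,0) = -sin(4x). The boundary conditions carry over: w(0,τ) = w(π,τ) = 0.
Solve for w:
  Using separation of variables w = X(x)T(τ):
  Eigenfunctions: sin(nx), n = 1, 2, 3, ...
  General solution: w(x, τ) = Σ c_n sin(nx) exp(-n² τ/2)
  Matching w(x,0) = -sin(4x) term by term: c_4=-1.
Hence w(x,τ) = -exp(-8τ)sin(4x).
Transform back: u(x,τ) = exp(-2τ)w(x,τ).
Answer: u(x, τ) = -exp(-10τ)sin(4x)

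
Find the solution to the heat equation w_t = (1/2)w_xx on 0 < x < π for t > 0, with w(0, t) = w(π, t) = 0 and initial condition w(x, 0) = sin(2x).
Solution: Separating variables: w = Σ c_n exp(-n²t/2) sin(nx). From w(x,0) = sin(2x): c_2=1.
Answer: w(x, t) = exp(-2t)sin(2x)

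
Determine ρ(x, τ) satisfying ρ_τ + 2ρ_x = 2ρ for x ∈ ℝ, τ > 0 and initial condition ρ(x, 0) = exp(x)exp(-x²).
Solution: Substitute ρ = exp(x)u.
Then ρ_x = exp(x)(u_x + u), ρ_τ = exp(x)u_τ; substituting and dividing by exp(x), the lower-order terms cancel: u_τ + 2u_x = 0 (standard advection equation).
Data for u: u(x,0) = exp(-x)ρ(x,0) = exp(-x²).
By characteristics (dx/dτ = 2), u(x,τ) = f(x - 2τ) with f = u(·, 0).
So u(x,τ) = exp(-(x - 2τ)²), and ρ(x,τ) = exp(x)u(x,τ).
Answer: ρ(x, τ) = exp(x)exp(-(x - 2τ)²)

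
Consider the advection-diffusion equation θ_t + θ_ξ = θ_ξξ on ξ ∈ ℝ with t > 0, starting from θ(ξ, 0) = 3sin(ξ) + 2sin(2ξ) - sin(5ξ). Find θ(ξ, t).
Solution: Change to a moving frame: let η = ξ - t, σ = t and write θ(ξ,t) = u(η,σ).
By the chain rule θ_t = u_σ - u_η, θ_ξ = u_η, θ_ξξ = u_ηη.
Then θ_t + θ_ξ = u_σ: the advection term cancels and the PDE becomes the heat equation u_σ = u_ηη on η ∈ ℝ.
Initial data: u(η,0) = θ(η,0) = 3sin(η) + 2sin(2η) - sin(5η).
On η ∈ ℝ each mode satisfies (sin(nη))″ = -n² sin(nη), so exp(-n²σ) sin(nη) solves the heat equation; by superposition u(η,σ) = Σ c_n exp(-n²σ) sin(nη).
Reading off the coefficients: c_1=3, c_2=2, c_5=-1, so u(η,σ) = 3exp(-σ)sin(η) + 2exp(-4σ)sin(2η) - exp(-25σ)sin(5η).
Substituting back η = ξ - t, σ = t: θ(ξ,t) = u(ξ - t, t).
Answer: θ(ξ, t) = -3exp(-t)sin(t - ξ) - 2exp(-4t)sin(2t - 2ξ) + exp(-25t)sin(5t - 5ξ)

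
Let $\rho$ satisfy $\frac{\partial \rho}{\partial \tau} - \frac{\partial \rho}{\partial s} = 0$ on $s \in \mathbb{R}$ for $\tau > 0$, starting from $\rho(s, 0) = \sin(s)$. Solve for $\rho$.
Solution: By method of characteristics (waves move left with speed 1):
Along characteristics $s + \tau =$ const, $\rho$ is constant, so $\rho(s,\tau) = f(s + \tau)$ with $f = \rho( \cdot , 0)$.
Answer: $\rho(s, \tau) = \sin(\tau + s)$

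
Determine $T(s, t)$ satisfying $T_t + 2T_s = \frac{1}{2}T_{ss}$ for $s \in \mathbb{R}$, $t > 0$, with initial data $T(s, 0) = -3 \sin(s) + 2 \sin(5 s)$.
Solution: Moving frame: $\eta = s - 2t$, $\sigma = t$, $T = u(\eta,\sigma)$, so $T_t = u_{\sigma} - 2u_{\eta}$ and $T_{ss} = u_{\eta\eta}$.
Hence $T_t + 2T_s = u_{\sigma}$ and the PDE becomes the heat equation $u_{\sigma} = \frac{1}{2}u_{\eta\eta}$ on $\eta \in \mathbb{R}$.
Initial data: $u(\eta,0) = T(\eta,0) = -3 \sin(\eta) + 2 \sin(5 \eta)$. Each mode $\sin(n\eta)$ decays as $e^{-n^2\sigma/2}$ on $\mathbb{R}$, so $u(\eta,\sigma) = \sum c_n e^{-n^2\sigma/2} \sin(n\eta)$ with $c_1=-3, c_5=2$: $u(\eta,\sigma) = -3 e^{-\sigma/2} \sin(\eta) + 2 e^{-25 \sigma/2} \sin(5 \eta)$.
Substituting back: $T(s,t) = u(s - 2t, t)$.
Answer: $T(s, t) = -3 e^{-t/2} \sin(s - 2 t) + 2 e^{-25 t/2} \sin(5 s - 10 t)$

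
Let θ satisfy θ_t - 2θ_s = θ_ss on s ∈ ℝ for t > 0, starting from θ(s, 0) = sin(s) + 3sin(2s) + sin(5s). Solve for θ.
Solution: Change to a moving frame: let η = s + 2t, σ = t and write θ(s,t) = u(η,σ).
By the chain rule θ_t = u_σ + 2u_η, θ_s = u_η, θ_ss = u_ηη.
Then θ_t - 2θ_s = u_σ: the advection term cancels and the PDE becomes the heat equation u_σ = u_ηη on η ∈ ℝ.
Initial data: u(η,0) = θ(η,0) = sin(η) + 3sin(2η) + sin(5η).
On η ∈ ℝ each mode satisfies (sin(nη))″ = -n² sin(nη), so exp(-n²σ) sin(nη) solves the heat equation; by superposition u(η,σ) = Σ c_n exp(-n²σ) sin(nη).
Reading off the coefficients: c_1=1, c_2=3, c_5=1, so u(η,σ) = exp(-σ)sin(η) + 3exp(-4σ)sin(2η) + exp(-25σ)sin(5η).
Substituting back η = s + 2t, σ = t: θ(s,t) = u(s + 2t, t).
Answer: θ(s, t) = exp(-t)sin(s + 2t) + 3exp(-4t)sin(2s + 4t) + exp(-25t)sin(5s + 10t)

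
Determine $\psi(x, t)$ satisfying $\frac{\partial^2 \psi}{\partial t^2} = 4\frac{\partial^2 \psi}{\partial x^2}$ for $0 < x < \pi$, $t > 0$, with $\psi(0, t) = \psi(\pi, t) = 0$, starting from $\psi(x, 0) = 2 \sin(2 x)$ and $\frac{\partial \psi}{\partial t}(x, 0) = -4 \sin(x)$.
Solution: Using separation of variables $\psi = X(x)T(t)$:
Eigenfunctions: $\sin(nx)$, $n = 1, 2, 3, \ldots$
General solution: $\psi(x, t) = \sum [A_n \cos(2n t) + B_n \sin(2n t)] \sin(nx)$
From $\psi(x,0) = 2 \sin(2 x)$: $A_2=2$. From $\psi_t(x,0) = -4 \sin(x)$, using $\psi_t(x,0) = \sum \omega_n B_n \sin(nx)$ with $\omega_n = 2n$: $B_1 = (-4)/2 = -2$.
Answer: $\psi(x, t) = -2 \sin(2 t) \sin(x) + 2 \sin(2 x) \cos(4 t)$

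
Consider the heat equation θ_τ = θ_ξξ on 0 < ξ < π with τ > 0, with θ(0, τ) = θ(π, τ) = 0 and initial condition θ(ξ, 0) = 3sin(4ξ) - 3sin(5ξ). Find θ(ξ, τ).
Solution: Using separation of variables θ = X(ξ)G(τ):
Eigenfunctions: sin(nξ), n = 1, 2, 3, ...
General solution: θ(ξ, τ) = Σ c_n sin(nξ) exp(-n² τ)
Matching θ(ξ,0) = 3sin(4ξ) - 3sin(5ξ) term by term: c_4=3, c_5=-3.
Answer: θ(ξ, τ) = 3exp(-16τ)sin(4ξ) - 3exp(-25τ)sin(5ξ)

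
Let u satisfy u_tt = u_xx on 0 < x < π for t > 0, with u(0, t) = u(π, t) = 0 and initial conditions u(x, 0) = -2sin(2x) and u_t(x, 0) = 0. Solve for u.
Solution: Using separation of variables u = X(x)T(t):
Eigenfunctions: sin(nx), n = 1, 2, 3, ...
General solution: u(x, t) = Σ [A_n cos(n t) + B_n sin(n t)] sin(nx)
From u(x,0) = -2sin(2x): A_2=-2. From u_t(x,0) = 0: all B_n = 0.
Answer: u(x, t) = -2sin(2x)cos(2t)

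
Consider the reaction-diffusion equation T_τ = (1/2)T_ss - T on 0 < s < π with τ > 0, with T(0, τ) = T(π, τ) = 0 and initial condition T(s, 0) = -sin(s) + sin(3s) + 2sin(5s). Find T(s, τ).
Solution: Substitute T = exp(-τ)u, i.e. u = exp(τ)T.
By the product rule, T_τ = exp(-τ)(u_τ - u), T_ss = exp(-τ)u_ss.
Substituting into the PDE and dividing by exp(-τ): u_τ - u = (1/2)u_ss - u.
The lower-order terms cancel, leaving the standard heat equation u_τ = (1/2)u_ss.
Initial data for u: u(s,0) = T(s,0) = -sin(s) + sin(3s) + 2sin(5s). The boundary conditions carry over: u(0,τ) = u(π,τ) = 0.
Solve for u:
  Using separation of variables u = X(s)G(τ):
  Eigenfunctions: sin(ns), n = 1, 2, 3, ...
  General solution: u(s, τ) = Σ c_n sin(ns) exp(-n² τ/2)
  Matching u(s,0) = -sin(s) + sin(3s) + 2sin(5s) term by term: c_1=-1, c_3=1, c_5=2.
Hence u(s,τ) = -exp(-τ/2)sin(s) + exp(-9τ/2)sin(3s) + 2exp(-25τ/2)sin(5s).
Transform back: T(s,τ) = exp(-τ)u(s,τ).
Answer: T(s, τ) = -exp(-3τ/2)sin(s) + exp(-11τ/2)sin(3s) + 2exp(-27τ/2)sin(5s)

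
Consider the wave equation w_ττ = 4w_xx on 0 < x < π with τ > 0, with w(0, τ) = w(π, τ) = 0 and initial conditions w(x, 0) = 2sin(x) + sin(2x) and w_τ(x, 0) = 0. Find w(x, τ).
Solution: Separating variables: w = Σ [A_n cos(ω_n τ) + B_n sin(ω_n τ)] sin(nx), ω_n = 2n. From ICs: A_1=2, A_2=1.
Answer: w(x, τ) = 2sin(x)cos(2τ) + sin(2x)cos(4τ)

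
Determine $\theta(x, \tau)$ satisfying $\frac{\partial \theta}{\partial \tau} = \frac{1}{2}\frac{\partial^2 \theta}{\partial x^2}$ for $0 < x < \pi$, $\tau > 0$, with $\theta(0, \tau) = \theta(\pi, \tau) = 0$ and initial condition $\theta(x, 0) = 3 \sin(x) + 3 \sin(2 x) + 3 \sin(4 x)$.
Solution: Separating variables: $\theta = \sum c_n e^{-n^2\tau/2} \sin(nx)$. From $\theta(x,0) = 3 \sin(x) + 3 \sin(2 x) + 3 \sin(4 x)$: $c_1=3, c_2=3, c_4=3$.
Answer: $\theta(x, \tau) = 3 e^{-2 \tau} \sin(2 x) + 3 e^{-8 \tau} \sin(4 x) + 3 e^{-\tau/2} \sin(x)$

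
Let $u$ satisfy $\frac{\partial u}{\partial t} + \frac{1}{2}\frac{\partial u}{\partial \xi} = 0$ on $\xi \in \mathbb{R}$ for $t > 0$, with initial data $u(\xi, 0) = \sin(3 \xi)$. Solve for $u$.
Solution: By method of characteristics (waves move right with speed 1/2):
Along characteristics $\xi - \frac{1}{2}t =$ const, $u$ is constant, so $u(\xi,t) = f(\xi - \frac{1}{2}t)$ with $f = u( \cdot , 0)$.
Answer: $u(\xi, t) = \sin(3 \xi - 3 t/2)$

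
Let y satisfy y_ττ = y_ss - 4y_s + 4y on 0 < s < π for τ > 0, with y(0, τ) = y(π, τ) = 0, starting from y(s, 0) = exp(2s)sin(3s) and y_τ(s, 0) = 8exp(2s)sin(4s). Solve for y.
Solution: Substitute y = exp(2s)u, i.e. u = exp(-2s)y.
By the product rule, y_s = exp(2s)(u_s + 2u), y_ss = exp(2s)(u_ss + 4u_s + 4u), y_ττ = exp(2s)u_ττ.
Substituting into the PDE and dividing by exp(2s): u_ττ = (u_ss + 4u_s + 4u) - 4(u_s + 2u) + 4u.
The lower-order terms cancel, leaving the standard wave equation u_ττ = u_ss.
Initial data for u: u(s,0) = exp(-2s)y(s,0) = sin(3s); u_τ(s,0) = exp(-2s)y_τ(s,0) = 8sin(4s). The boundary conditions carry over: u(0,τ) = u(π,τ) = 0.
Solve for u:
  Using separation of variables u = X(s)T(τ):
  Eigenfunctions: sin(ns), n = 1, 2, 3, ...
  General solution: u(s, τ) = Σ [A_n cos(n τ) + B_n sin(n τ)] sin(ns)
  From u(s,0) = sin(3s): A_3=1. From u_τ(s,0) = 8sin(4s), using u_τ(s,0) = Σ ω_n B_n sin(ns) with ω_n = n: B_4 = 8/4 = 2.
Hence u(s,τ) = sin(3s)cos(3τ) + 2sin(4s)sin(4τ).
Transform back: y(s,τ) = exp(2s)u(s,τ).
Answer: y(s, τ) = exp(2s)sin(3s)cos(3τ) + 2exp(2s)sin(4s)sin(4τ)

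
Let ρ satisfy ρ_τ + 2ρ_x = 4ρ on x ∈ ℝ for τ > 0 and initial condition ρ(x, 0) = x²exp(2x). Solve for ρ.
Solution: Substitute ρ = exp(2x)u, i.e. u = exp(-2x)ρ.
By the product rule, ρ_x = exp(2x)(u_x + 2u), ρ_τ = exp(2x)u_τ.
Substituting into the PDE and dividing by exp(2x): u_τ + 2(u_x + 2u) = 4u.
The lower-order terms cancel, leaving the standard advection equation u_τ + 2u_x = 0.
Initial data for u: u(x,0) = exp(-2x)ρ(x,0) = x².
Solve for u:
  By method of characteristics (waves move right with speed 2):
  Along characteristics x - 2τ = const, u is constant, so u(x,τ) = f(x - 2τ) with f = u(·, 0).
Hence u(x,τ) = x² - 4xτ + 4τ².
Transform back: ρ(x,τ) = exp(2x)u(x,τ).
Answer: ρ(x, τ) = x²exp(2x) - 4xτexp(2x) + 4τ²exp(2x)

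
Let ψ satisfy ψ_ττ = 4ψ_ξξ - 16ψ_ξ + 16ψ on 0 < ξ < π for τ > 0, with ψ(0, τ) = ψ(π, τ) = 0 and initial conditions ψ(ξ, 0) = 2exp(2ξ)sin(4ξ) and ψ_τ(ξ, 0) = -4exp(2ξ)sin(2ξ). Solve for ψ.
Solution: Substitute ψ = exp(2ξ)u.
Then ψ_ξ = exp(2ξ)(u_ξ + 2u), ψ_ξξ = exp(2ξ)(u_ξξ + 4u_ξ + 4u), ψ_ττ = exp(2ξ)u_ττ; substituting and dividing by exp(2ξ), the lower-order terms cancel: u_ττ = 4u_ξξ (standard wave equation).
Data for u: u(ξ,0) = exp(-2ξ)ψ(ξ,0) = 2sin(4ξ); u_τ(ξ,0) = exp(-2ξ)ψ_τ(ξ,0) = -4sin(2ξ). The boundary conditions carry over: u(0,τ) = u(π,τ) = 0.
Separating variables: u = Σ [A_n cos(ω_n τ) + B_n sin(ω_n τ)] sin(nξ), ω_n = 2n. From ICs (B_n = velocity coefficient / ω_n): A_4=2, B_2=-1.
So u(ξ,τ) = -sin(2ξ)sin(4τ) + 2sin(4ξ)cos(8τ), and ψ(ξ,τ) = exp(2ξ)u(ξ,τ).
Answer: ψ(ξ, τ) = -exp(2ξ)sin(2ξ)sin(4τ) + 2exp(2ξ)sin(4ξ)cos(8τ)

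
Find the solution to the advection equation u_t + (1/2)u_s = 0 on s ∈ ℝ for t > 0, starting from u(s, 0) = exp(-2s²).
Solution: By characteristics (ds/dt = 1/2), u(s,t) = f(s - (1/2)t) with f = u(·, 0).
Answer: u(s, t) = exp(-2(s - t/2)²)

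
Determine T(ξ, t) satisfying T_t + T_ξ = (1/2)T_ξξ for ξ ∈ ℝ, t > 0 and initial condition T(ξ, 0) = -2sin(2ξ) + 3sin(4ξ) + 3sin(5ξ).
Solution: Change to a moving frame: let η = ξ - t, σ = t and write T(ξ,t) = u(η,σ).
By the chain rule T_t = u_σ - u_η, T_ξ = u_η, T_ξξ = u_ηη.
Then T_t + T_ξ = u_σ: the advection term cancels and the PDE becomes the heat equation u_σ = (1/2)u_ηη on η ∈ ℝ.
Initial data: u(η,0) = T(η,0) = -2sin(2η) + 3sin(4η) + 3sin(5η).
On η ∈ ℝ each mode satisfies (sin(nη))″ = -n² sin(nη), so exp(-n²σ/2) sin(nη) solves the heat equation; by superposition u(η,σ) = Σ c_n exp(-n²σ/2) sin(nη).
Reading off the coefficients: c_2=-2, c_4=3, c_5=3, so u(η,σ) = -2exp(-2σ)sin(2η) + 3exp(-8σ)sin(4η) + 3exp(-25σ/2)sin(5η).
Substituting back η = ξ - t, σ = t: T(ξ,t) = u(ξ - t, t).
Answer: T(ξ, t) = 2exp(-2t)sin(2t - 2ξ) - 3exp(-8t)sin(4t - 4ξ) - 3exp(-25t/2)sin(5t - 5ξ)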